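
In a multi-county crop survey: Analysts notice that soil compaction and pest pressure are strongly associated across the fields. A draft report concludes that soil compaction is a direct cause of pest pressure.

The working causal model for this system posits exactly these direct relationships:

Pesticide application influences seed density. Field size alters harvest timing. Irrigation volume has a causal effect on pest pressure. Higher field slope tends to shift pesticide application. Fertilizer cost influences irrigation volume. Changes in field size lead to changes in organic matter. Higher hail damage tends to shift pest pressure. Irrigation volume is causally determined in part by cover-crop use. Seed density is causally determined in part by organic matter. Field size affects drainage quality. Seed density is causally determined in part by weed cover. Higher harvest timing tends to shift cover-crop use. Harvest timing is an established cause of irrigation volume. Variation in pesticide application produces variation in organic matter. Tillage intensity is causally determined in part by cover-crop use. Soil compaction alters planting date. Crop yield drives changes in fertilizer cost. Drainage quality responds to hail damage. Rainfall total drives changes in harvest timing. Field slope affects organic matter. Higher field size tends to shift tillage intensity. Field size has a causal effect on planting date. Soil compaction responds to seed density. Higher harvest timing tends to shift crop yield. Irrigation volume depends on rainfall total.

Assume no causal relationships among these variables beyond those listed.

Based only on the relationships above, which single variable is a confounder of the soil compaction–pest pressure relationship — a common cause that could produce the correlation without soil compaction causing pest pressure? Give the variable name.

Field size has a causal path to soil compaction (field size → organic matter → seed density → soil compaction) and a separate causal path to pest pressure (field size → harvest timing → irrigation volume → pest pressure), so it is a common cause of both.
No stated relationship gives soil compaction a causal route to pest pressure, so the correlation is explained by the shared upstream cause rather than a direct effect.

field size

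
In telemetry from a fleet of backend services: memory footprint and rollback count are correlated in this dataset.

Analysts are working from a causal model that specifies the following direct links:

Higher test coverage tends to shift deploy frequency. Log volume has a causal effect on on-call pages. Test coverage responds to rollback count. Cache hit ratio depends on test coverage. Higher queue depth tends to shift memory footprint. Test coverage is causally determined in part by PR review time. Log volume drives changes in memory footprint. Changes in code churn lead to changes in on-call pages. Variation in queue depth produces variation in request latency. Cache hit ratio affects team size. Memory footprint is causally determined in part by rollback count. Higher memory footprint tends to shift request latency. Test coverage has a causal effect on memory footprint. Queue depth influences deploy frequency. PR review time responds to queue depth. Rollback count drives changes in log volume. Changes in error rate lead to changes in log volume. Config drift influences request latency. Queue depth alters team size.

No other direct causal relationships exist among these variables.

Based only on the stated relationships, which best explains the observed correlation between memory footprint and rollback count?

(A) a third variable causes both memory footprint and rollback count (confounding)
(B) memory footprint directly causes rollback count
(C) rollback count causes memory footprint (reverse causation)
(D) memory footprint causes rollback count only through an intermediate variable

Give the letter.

C

The stated link runs rollback count → memory footprint; memory footprint has no causal path to rollback count. No variable causes both, so confounding is ruled out. The correlation reflects reverse causation.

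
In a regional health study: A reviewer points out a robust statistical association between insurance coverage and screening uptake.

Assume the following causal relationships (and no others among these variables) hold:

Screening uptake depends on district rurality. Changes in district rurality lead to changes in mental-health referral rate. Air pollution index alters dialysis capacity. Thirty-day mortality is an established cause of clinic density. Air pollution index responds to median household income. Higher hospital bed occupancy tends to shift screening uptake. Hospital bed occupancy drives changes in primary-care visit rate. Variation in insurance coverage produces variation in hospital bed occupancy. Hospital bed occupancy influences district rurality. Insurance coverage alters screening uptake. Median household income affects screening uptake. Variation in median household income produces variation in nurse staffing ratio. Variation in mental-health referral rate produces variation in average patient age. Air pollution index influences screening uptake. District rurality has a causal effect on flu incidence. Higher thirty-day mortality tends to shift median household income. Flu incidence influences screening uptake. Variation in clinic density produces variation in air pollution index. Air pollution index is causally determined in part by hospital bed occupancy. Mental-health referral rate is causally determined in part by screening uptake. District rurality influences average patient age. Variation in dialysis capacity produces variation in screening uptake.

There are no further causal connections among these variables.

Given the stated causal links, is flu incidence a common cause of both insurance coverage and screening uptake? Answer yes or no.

no

Flu incidence has no stated causal path to insurance coverage. A confounder must cause both variables, so flu incidence does not qualify.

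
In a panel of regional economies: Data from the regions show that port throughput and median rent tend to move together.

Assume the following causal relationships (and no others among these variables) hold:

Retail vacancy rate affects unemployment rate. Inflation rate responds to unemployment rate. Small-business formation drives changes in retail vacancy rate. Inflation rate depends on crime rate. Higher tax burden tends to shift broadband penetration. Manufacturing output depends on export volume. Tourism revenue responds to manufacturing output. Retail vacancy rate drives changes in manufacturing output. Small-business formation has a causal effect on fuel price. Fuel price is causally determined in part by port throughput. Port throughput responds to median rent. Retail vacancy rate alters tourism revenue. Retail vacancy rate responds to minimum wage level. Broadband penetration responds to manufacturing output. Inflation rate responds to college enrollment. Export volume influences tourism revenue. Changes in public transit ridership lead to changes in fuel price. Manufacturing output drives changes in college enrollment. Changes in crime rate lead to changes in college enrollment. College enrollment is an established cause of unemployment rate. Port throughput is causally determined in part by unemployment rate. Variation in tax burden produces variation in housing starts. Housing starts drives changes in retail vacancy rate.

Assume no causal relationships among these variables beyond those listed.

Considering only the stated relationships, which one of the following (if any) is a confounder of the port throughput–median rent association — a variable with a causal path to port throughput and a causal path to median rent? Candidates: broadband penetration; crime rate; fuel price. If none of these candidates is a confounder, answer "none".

none

None of the listed candidates has causal paths to both port throughput and median rent in the stated relationships, so none is a common cause.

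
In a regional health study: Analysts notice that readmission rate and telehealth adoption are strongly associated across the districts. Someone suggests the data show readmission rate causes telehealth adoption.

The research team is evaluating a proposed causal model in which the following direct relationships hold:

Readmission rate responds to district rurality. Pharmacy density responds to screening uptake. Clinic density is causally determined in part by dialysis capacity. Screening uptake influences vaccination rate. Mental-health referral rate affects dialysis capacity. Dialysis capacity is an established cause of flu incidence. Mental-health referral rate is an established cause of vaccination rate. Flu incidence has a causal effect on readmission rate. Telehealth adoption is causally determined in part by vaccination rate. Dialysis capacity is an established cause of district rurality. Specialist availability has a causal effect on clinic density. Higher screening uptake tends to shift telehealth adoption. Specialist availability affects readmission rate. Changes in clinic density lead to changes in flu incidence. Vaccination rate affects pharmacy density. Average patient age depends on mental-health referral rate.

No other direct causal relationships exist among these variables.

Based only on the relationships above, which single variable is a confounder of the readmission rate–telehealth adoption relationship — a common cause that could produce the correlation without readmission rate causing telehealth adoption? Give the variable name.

Mental-health referral rate has a causal path to readmission rate (mental-health referral rate → dialysis capacity → district rurality → readmission rate) and a separate causal path to telehealth adoption (mental-health referral rate → vaccination rate → telehealth adoption), so it is a common cause of both.
No stated relationship gives readmission rate a causal route to telehealth adoption, so the correlation is explained by the shared upstream cause rather than a direct effect.

mental-health referral rate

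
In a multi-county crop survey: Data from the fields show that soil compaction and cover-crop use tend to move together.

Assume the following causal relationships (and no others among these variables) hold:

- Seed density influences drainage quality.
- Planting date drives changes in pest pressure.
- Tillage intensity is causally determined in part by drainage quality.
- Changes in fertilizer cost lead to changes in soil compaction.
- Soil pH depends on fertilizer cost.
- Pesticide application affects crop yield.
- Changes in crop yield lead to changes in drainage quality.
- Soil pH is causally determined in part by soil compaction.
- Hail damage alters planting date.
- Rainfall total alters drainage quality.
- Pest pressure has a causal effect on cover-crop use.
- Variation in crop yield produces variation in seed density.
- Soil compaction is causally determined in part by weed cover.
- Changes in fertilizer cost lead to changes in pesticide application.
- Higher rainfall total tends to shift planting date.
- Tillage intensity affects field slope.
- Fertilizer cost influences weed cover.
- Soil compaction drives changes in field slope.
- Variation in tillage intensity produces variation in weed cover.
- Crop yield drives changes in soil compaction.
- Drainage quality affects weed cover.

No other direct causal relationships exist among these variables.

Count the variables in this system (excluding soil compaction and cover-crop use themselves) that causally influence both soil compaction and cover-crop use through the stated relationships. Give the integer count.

The common causes are: rainfall total (to soil compaction via rainfall total → drainage quality → weed cover → soil compaction; to cover-crop use via rainfall total → planting date → pest pressure → cover-crop use).
Every other variable lacks a causal path to at least one of soil compaction and cover-crop use.

1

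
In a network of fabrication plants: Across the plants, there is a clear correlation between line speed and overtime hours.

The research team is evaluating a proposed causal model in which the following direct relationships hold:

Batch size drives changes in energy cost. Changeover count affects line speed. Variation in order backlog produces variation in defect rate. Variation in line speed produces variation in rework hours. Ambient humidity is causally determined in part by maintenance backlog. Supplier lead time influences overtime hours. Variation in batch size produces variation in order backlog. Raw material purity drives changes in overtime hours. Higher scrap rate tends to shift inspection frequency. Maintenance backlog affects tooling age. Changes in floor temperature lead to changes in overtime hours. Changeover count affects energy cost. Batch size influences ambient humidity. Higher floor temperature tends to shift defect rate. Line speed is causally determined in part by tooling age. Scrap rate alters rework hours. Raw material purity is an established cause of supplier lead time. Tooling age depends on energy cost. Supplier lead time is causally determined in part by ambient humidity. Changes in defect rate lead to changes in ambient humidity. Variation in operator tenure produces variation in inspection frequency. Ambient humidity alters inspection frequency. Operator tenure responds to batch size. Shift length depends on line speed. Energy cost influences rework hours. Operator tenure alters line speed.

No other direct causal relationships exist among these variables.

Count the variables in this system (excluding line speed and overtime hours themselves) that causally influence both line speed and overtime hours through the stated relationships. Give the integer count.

2

The common causes are: batch size (to line speed via batch size → operator tenure → line speed; to overtime hours via batch size → ambient humidity → supplier lead time → overtime hours); maintenance backlog (to line speed via maintenance backlog → tooling age → line speed; to overtime hours via maintenance backlog → ambient humidity → supplier lead time → overtime hours).
Every other variable lacks a causal path to at least one of line speed and overtime hours.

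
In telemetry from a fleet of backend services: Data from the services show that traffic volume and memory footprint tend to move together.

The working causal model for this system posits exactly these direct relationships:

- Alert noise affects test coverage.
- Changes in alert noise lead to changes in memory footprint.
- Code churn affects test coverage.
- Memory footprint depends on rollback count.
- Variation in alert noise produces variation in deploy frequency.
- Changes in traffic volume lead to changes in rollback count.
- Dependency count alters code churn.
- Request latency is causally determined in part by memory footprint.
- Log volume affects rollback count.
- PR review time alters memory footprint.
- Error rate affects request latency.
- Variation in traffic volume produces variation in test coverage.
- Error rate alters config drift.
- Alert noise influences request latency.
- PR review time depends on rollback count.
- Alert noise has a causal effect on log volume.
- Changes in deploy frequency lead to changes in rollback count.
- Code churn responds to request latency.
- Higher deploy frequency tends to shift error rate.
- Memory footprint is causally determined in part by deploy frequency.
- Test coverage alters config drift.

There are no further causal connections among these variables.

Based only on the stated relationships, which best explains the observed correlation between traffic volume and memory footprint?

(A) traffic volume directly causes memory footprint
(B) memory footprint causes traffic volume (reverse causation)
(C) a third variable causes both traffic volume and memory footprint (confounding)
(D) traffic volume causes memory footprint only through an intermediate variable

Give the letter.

D

Traffic volume reaches memory footprint through traffic volume → rollback count → memory footprint — an indirect causal chain with no direct traffic volume → memory footprint link. No variable causes both traffic volume and memory footprint, so confounding is ruled out; the effect is mediated.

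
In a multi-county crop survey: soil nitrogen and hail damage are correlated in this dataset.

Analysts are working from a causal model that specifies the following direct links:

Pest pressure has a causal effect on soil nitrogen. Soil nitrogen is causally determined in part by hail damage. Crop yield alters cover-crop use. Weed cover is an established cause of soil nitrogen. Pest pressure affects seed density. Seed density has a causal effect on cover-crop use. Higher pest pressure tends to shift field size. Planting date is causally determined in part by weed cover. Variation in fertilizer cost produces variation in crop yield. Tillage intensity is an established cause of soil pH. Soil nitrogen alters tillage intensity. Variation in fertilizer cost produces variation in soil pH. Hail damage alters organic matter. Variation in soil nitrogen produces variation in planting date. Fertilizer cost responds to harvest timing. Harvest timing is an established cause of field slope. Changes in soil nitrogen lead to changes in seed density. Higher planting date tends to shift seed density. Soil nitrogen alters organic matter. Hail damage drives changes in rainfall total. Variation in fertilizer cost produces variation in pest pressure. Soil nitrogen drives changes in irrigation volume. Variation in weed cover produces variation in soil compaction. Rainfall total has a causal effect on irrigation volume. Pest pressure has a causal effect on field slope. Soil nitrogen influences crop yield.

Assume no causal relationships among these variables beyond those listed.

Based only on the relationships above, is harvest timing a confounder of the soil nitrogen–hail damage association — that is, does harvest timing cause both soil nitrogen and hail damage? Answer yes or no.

Harvest timing has no stated causal path to hail damage. A confounder must cause both variables, so harvest timing does not qualify.

no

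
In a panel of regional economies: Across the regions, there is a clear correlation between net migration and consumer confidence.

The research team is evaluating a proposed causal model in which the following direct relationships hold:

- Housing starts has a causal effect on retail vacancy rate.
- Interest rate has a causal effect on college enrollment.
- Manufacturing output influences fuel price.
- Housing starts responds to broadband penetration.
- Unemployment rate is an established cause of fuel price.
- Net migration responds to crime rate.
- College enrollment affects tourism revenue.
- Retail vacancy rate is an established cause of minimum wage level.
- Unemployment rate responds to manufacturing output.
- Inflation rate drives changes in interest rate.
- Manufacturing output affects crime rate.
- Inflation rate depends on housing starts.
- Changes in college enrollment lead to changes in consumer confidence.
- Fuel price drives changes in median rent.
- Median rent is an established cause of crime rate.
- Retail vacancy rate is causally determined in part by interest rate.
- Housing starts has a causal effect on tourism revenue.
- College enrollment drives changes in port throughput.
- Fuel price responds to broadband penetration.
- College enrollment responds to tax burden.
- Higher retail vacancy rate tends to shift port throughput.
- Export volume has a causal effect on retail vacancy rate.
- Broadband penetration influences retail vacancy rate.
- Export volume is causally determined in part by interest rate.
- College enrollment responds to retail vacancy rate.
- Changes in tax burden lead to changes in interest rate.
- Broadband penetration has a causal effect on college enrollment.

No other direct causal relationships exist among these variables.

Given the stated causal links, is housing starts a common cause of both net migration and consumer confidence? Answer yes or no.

no

Housing starts has no stated causal path to net migration. A confounder must cause both variables, so housing starts does not qualify.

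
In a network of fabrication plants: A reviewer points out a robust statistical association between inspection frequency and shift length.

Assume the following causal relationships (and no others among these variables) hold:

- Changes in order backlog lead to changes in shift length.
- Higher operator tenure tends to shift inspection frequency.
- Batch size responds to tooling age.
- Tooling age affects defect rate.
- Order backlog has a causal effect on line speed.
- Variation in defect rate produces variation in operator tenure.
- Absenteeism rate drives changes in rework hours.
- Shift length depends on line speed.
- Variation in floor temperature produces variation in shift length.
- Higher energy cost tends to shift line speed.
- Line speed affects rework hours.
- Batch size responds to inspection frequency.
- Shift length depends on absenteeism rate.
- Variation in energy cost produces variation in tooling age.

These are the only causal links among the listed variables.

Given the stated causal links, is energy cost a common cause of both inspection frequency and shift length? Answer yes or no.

Energy cost has a causal path to inspection frequency (energy cost → tooling age → defect rate → operator tenure → inspection frequency) and to shift length (energy cost → line speed → shift length), so it is a common cause of both — a confounder.

yes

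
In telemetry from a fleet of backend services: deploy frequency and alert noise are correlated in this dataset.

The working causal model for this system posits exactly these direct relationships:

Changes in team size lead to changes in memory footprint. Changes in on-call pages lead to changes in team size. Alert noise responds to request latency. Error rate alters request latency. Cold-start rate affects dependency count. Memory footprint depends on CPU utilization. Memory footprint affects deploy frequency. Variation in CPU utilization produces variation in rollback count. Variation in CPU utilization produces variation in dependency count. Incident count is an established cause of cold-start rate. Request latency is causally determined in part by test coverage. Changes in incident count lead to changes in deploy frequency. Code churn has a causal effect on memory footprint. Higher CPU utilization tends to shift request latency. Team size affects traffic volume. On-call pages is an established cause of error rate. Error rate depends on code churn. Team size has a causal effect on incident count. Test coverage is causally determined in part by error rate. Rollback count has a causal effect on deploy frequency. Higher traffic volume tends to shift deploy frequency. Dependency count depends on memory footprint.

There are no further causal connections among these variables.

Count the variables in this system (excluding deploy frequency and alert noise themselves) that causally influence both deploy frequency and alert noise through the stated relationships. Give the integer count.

3

The common causes are: CPU utilization (to deploy frequency via CPU utilization → rollback count → deploy frequency; to alert noise via CPU utilization → request latency → alert noise); code churn (to deploy frequency via code churn → memory footprint → deploy frequency; to alert noise via code churn → error rate → request latency → alert noise); on-call pages (to deploy frequency via on-call pages → team size → incident count → deploy frequency; to alert noise via on-call pages → error rate → request latency → alert noise).
Every other variable lacks a causal path to at least one of deploy frequency and alert noise.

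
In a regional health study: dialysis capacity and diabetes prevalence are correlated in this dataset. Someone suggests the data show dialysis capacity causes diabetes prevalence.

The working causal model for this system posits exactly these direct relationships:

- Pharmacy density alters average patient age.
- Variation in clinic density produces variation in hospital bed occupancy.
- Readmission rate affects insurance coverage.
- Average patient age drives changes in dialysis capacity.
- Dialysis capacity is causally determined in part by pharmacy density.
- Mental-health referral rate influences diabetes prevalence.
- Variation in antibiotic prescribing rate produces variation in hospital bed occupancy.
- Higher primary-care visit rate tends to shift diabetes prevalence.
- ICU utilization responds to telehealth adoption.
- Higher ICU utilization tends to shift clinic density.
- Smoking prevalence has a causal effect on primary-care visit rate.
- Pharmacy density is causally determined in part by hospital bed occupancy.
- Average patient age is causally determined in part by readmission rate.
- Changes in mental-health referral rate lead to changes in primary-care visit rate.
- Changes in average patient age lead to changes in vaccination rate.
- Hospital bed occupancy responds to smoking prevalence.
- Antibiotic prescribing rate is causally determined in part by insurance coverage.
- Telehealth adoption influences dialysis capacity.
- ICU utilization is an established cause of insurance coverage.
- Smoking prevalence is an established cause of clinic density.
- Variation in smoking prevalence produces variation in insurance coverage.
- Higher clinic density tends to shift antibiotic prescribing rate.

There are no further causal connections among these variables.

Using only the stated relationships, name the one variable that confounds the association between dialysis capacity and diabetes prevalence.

Smoking prevalence has a causal path to dialysis capacity (smoking prevalence → hospital bed occupancy → pharmacy density → dialysis capacity) and a separate causal path to diabetes prevalence (smoking prevalence → primary-care visit rate → diabetes prevalence), so it is a common cause of both.
No stated relationship gives dialysis capacity a causal route to diabetes prevalence, so the correlation is explained by the shared upstream cause rather than a direct effect.

smoking prevalence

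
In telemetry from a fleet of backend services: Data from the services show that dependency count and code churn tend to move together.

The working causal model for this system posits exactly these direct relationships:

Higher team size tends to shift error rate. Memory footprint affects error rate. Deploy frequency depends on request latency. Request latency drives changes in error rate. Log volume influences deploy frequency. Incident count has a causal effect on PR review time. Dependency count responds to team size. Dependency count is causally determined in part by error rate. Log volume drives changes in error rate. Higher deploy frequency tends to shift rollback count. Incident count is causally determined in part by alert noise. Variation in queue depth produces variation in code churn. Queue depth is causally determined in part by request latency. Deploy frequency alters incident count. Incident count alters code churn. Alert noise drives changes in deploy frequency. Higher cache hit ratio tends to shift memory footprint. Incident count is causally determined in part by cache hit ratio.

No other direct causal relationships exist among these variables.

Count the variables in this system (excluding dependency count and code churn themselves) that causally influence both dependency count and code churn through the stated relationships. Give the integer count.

3

The common causes are: cache hit ratio (to dependency count via cache hit ratio → memory footprint → error rate → dependency count; to code churn via cache hit ratio → incident count → code churn); log volume (to dependency count via log volume → error rate → dependency count; to code churn via log volume → deploy frequency → incident count → code churn); request latency (to dependency count via request latency → error rate → dependency count; to code churn via request latency → queue depth → code churn).
Every other variable lacks a causal path to at least one of dependency count and code churn.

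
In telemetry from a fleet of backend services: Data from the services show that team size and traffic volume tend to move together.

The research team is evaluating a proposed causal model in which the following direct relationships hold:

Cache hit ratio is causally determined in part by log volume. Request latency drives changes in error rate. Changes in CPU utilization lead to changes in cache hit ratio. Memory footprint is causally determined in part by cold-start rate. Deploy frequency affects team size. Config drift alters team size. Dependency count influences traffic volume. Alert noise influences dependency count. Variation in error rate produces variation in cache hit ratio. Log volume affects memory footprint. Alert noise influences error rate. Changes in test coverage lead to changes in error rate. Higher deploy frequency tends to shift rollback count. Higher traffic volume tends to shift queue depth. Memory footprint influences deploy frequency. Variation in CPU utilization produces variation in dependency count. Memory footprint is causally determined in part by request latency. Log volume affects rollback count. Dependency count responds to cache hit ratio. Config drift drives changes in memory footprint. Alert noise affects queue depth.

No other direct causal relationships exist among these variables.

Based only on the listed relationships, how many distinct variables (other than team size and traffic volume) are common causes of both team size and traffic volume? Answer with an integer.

The common causes are: log volume (to team size via log volume → memory footprint → deploy frequency → team size; to traffic volume via log volume → cache hit ratio → dependency count → traffic volume); request latency (to team size via request latency → memory footprint → deploy frequency → team size; to traffic volume via request latency → error rate → cache hit ratio → dependency count → traffic volume).
Every other variable lacks a causal path to at least one of team size and traffic volume.

2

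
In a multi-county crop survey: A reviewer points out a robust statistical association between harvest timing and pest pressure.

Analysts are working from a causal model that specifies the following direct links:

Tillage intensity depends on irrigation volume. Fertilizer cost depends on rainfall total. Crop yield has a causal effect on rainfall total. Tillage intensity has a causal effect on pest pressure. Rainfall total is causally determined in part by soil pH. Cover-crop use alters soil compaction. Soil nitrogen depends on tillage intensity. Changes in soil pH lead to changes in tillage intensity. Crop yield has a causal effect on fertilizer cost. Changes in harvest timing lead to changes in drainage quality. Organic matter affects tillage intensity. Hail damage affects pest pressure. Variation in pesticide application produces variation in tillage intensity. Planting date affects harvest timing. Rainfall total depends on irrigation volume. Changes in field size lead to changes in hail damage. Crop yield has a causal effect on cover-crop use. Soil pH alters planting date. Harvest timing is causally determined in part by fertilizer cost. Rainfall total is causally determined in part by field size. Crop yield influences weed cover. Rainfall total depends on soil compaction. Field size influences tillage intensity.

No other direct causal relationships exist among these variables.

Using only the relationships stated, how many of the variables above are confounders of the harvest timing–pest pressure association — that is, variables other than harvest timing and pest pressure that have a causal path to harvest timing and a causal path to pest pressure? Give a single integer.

The common causes are: field size (to harvest timing via field size → rainfall total → fertilizer cost → harvest timing; to pest pressure via field size → tillage intensity → pest pressure); irrigation volume (to harvest timing via irrigation volume → rainfall total → fertilizer cost → harvest timing; to pest pressure via irrigation volume → tillage intensity → pest pressure); soil pH (to harvest timing via soil pH → planting date → harvest timing; to pest pressure via soil pH → tillage intensity → pest pressure).
Every other variable lacks a causal path to at least one of harvest timing and pest pressure.

3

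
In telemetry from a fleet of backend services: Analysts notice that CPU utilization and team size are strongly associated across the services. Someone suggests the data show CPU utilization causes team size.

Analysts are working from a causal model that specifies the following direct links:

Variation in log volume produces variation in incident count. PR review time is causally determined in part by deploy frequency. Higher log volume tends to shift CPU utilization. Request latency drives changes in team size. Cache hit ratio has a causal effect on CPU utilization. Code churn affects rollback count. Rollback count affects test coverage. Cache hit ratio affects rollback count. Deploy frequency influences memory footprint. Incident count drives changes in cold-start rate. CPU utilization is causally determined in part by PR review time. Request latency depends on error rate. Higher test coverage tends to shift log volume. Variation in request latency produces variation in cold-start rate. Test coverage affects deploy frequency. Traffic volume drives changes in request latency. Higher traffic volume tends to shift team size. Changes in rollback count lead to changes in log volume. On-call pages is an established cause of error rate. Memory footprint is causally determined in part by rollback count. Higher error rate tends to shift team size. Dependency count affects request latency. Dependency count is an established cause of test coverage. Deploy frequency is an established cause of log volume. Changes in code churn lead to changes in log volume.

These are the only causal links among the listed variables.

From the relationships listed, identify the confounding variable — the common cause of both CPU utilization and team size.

dependency count

Dependency count has a causal path to CPU utilization (dependency count → test coverage → log volume → CPU utilization) and a separate causal path to team size (dependency count → request latency → team size), so it is a common cause of both.
No stated relationship gives CPU utilization a causal route to team size, so the correlation is explained by the shared upstream cause rather than a direct effect.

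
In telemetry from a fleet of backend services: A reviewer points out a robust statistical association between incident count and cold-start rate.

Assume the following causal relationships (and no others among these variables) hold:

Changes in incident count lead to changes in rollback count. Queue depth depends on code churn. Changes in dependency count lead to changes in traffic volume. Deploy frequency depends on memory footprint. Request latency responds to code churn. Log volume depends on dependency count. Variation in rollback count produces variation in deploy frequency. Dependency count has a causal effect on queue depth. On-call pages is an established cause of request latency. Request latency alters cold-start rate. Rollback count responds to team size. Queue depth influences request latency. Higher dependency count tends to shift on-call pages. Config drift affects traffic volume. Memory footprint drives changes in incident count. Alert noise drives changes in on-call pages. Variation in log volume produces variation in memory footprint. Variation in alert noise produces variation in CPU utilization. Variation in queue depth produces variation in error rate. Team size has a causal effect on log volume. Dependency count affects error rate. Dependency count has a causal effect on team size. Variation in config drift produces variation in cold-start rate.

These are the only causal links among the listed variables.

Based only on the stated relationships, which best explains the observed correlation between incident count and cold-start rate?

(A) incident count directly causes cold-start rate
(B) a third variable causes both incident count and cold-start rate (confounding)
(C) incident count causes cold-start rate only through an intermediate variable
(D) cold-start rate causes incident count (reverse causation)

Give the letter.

B

Dependency count causes incident count (dependency count → log volume → memory footprint → incident count) and cold-start rate (dependency count → queue depth → request latency → cold-start rate) — a common cause creating the correlation.
There is no stated path from incident count to cold-start rate or from cold-start rate to incident count, so neither direct nor reverse causation applies.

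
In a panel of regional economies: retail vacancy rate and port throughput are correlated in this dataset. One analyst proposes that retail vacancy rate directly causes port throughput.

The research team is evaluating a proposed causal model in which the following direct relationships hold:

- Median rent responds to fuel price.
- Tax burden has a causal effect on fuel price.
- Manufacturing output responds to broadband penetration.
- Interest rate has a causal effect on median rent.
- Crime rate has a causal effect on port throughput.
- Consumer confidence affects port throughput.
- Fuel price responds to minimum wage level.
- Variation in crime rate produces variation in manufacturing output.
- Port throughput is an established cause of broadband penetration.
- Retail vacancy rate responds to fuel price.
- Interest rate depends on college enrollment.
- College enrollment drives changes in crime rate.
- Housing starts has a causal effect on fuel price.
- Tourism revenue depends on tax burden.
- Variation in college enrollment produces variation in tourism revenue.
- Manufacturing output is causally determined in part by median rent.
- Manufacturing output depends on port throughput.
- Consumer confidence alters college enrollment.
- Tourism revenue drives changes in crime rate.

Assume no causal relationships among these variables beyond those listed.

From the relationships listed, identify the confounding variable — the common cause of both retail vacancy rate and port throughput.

tax burden

Tax burden has a causal path to retail vacancy rate (tax burden → fuel price → retail vacancy rate) and a separate causal path to port throughput (tax burden → tourism revenue → crime rate → port throughput), so it is a common cause of both.
No stated relationship gives retail vacancy rate a causal route to port throughput, so the correlation is explained by the shared upstream cause rather than a direct effect.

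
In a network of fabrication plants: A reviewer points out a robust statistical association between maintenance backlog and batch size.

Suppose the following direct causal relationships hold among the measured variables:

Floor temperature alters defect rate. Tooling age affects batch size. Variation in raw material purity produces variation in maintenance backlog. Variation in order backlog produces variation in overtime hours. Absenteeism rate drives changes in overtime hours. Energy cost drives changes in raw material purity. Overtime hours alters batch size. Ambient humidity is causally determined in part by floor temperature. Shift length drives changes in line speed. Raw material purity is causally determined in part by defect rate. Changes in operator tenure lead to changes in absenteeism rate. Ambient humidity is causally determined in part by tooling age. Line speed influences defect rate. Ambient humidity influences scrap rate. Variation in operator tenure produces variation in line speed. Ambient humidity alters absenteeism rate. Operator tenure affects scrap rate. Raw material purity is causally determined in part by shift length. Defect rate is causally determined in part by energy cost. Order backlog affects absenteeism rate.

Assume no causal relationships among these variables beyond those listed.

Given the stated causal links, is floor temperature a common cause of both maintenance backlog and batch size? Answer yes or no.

yes

Floor temperature has a causal path to maintenance backlog (floor temperature → defect rate → raw material purity → maintenance backlog) and to batch size (floor temperature → ambient humidity → absenteeism rate → overtime hours → batch size), so it is a common cause of both — a confounder.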